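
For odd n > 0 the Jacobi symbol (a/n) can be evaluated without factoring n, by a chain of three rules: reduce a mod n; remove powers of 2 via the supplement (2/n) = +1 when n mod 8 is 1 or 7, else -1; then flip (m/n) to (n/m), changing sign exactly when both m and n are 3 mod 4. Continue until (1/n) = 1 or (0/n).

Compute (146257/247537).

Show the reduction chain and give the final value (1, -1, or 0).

-1

reciprocity: (146257/247537) = +1·(247537/146257) since 146257 mod 4 = 1, 247537 mod 4 = 1; sign now +1
(247537/146257) = (101280/146257)   [reduce mod 146257]
101280 = 2^5·3165; (2/146257) = +1 since 146257 mod 8 = 1, so (101280/146257) = (+1)^5·(3165/146257); sign now +1
reciprocity: (3165/146257) = +1·(146257/3165) since 3165 mod 4 = 1, 146257 mod 4 = 1; sign now +1
(146257/3165) = (667/3165)   [reduce mod 3165]
reciprocity: (667/3165) = +1·(3165/667) since 667 mod 4 = 3, 3165 mod 4 = 1; sign now +1
(3165/667) = (497/667)   [reduce mod 667]
reciprocity: (497/667) = +1·(667/497) since 497 mod 4 = 1, 667 mod 4 = 3; sign now +1
(667/497) = (170/497)   [reduce mod 497]
170 = 2^1·85; (2/497) = +1 since 497 mod 8 = 1, so (170/497) = (+1)^1·(85/497); sign now +1
reciprocity: (85/497) = +1·(497/85) since 85 mod 4 = 1, 497 mod 4 = 1; sign now +1
(497/85) = (72/85)   [reduce mod 85]
72 = 2^3·9; (2/85) = -1 since 85 mod 8 = 5, so (72/85) = (-1)^3·(9/85); sign now -1
reciprocity: (9/85) = +1·(85/9) since 9 mod 4 = 1, 85 mod 4 = 1; sign now -1
(85/9) = (4/9)   [reduce mod 9]
4 = 2^2·1; (2/9) = +1 since 9 mod 8 = 1, so (4/9) = (+1)^2·(1/9); sign now -1
(1/9) = 1; final value = sign = -1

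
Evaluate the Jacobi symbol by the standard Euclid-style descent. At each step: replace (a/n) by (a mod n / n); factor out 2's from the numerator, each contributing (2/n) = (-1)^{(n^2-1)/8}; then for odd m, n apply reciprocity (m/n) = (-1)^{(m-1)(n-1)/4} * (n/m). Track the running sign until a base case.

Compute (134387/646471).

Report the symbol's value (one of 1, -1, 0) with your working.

1

reciprocity: (134387/646471) = -1·(646471/134387) since 134387 mod 4 = 3, 646471 mod 4 = 3; sign now -1
(646471/134387) = (108923/134387)   [reduce mod 134387]
reciprocity: (108923/134387) = -1·(134387/108923) since 108923 mod 4 = 3, 134387 mod 4 = 3; sign now +1
(134387/108923) = (25464/108923)   [reduce mod 108923]
25464 = 2^3·3183; (2/108923) = -1 since 108923 mod 8 = 3, so (25464/108923) = (-1)^3·(3183/108923); sign now -1
reciprocity: (3183/108923) = -1·(108923/3183) since 3183 mod 4 = 3, 108923 mod 4 = 3; sign now +1
(108923/3183) = (701/3183)   [reduce mod 3183]
reciprocity: (701/3183) = +1·(3183/701) since 701 mod 4 = 1, 3183 mod 4 = 3; sign now +1
(3183/701) = (379/701)   [reduce mod 701]
reciprocity: (379/701) = +1·(701/379) since 379 mod 4 = 3, 701 mod 4 = 1; sign now +1
(701/379) = (322/379)   [reduce mod 379]
322 = 2^1·161; (2/379) = -1 since 379 mod 8 = 3, so (322/379) = (-1)^1·(161/379); sign now -1
reciprocity: (161/379) = +1·(379/161) since 161 mod 4 = 1, 379 mod 4 = 3; sign now -1
(379/161) = (57/161)   [reduce mod 161]
reciprocity: (57/161) = +1·(161/57) since 57 mod 4 = 1, 161 mod 4 = 1; sign now -1
(161/57) = (47/57)   [reduce mod 57]
reciprocity: (47/57) = +1·(57/47) since 47 mod 4 = 3, 57 mod 4 = 1; sign now -1
(57/47) = (10/47)   [reduce mod 47]
10 = 2^1·5; (2/47) = +1 since 47 mod 8 = 7, so (10/47) = (+1)^1·(5/47); sign now -1
reciprocity: (5/47) = +1·(47/5) since 5 mod 4 = 1, 47 mod 4 = 3; sign now -1
(47/5) = (2/5)   [reduce mod 5]
2 = 2^1·1; (2/5) = -1 since 5 mod 8 = 5, so (2/5) = (-1)^1·(1/5); sign now +1
(1/5) = 1; final value = sign = +1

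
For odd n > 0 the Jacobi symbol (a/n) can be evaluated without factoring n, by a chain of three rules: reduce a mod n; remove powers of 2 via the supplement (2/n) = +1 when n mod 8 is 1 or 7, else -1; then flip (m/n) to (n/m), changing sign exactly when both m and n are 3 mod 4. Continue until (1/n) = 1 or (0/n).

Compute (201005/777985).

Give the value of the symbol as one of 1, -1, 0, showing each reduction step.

flip (201005/777985) -> (777985/201005): both odd, 201005 mod 4 = 1, 777985 mod 4 = 1, so the flip contributes +1; sign now +1
(777985/201005): 777985 mod 201005 = 174970, so (777985/201005) = (174970/201005)
factor out 2^1: 174970 = 2^1·87485; with 201005 mod 8 = 5, (2/201005) = -1; sign now -1; continue with (87485/201005)
flip (87485/201005) -> (201005/87485): both odd, 87485 mod 4 = 1, 201005 mod 4 = 1, so the flip contributes +1; sign now -1
(201005/87485): 201005 mod 87485 = 26035, so (201005/87485) = (26035/87485)
flip (26035/87485) -> (87485/26035): both odd, 26035 mod 4 = 3, 87485 mod 4 = 1, so the flip contributes +1; sign now -1
(87485/26035): 87485 mod 26035 = 9380, so (87485/26035) = (9380/26035)
factor out 2^2: 9380 = 2^2·2345; with 26035 mod 8 = 3, (2/26035) = -1; sign now -1; continue with (2345/26035)
flip (2345/26035) -> (26035/2345): both odd, 2345 mod 4 = 1, 26035 mod 4 = 3, so the flip contributes +1; sign now -1
(26035/2345): 26035 mod 2345 = 240, so (26035/2345) = (240/2345)
factor out 2^4: 240 = 2^4·15; with 2345 mod 8 = 1, (2/2345) = +1; sign now -1; continue with (15/2345)
flip (15/2345) -> (2345/15): both odd, 15 mod 4 = 3, 2345 mod 4 = 1, so the flip contributes +1; sign now -1
(2345/15): 2345 mod 15 = 5, so (2345/15) = (5/15)
flip (5/15) -> (15/5): both odd, 5 mod 4 = 1, 15 mod 4 = 3, so the flip contributes +1; sign now -1
(15/5): 15 mod 5 = 0, so (15/5) = (0/5)
reached (0/5); gcd(a, n) > 1, so (0/5) = 0 and the symbol is 0

0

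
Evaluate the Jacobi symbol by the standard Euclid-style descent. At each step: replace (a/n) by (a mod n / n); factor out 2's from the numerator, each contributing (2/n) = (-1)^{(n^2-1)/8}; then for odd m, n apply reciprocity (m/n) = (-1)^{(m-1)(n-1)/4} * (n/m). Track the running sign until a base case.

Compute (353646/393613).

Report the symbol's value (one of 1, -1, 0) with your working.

353646 = 2^1·176823; (2/393613) = -1 since 393613 mod 8 = 5, so (353646/393613) = (-1)^1·(176823/393613); sign now -1
reciprocity: (176823/393613) = +1·(393613/176823) since 176823 mod 4 = 3, 393613 mod 4 = 1; sign now -1
(393613/176823) = (39967/176823)   [reduce mod 176823]
reciprocity: (39967/176823) = -1·(176823/39967) since 39967 mod 4 = 3, 176823 mod 4 = 3; sign now +1
(176823/39967) = (16955/39967)   [reduce mod 39967]
reciprocity: (16955/39967) = -1·(39967/16955) since 16955 mod 4 = 3, 39967 mod 4 = 3; sign now -1
(39967/16955) = (6057/16955)   [reduce mod 16955]
reciprocity: (6057/16955) = +1·(16955/6057) since 6057 mod 4 = 1, 16955 mod 4 = 3; sign now -1
(16955/6057) = (4841/6057)   [reduce mod 6057]
reciprocity: (4841/6057) = +1·(6057/4841) since 4841 mod 4 = 1, 6057 mod 4 = 1; sign now -1
(6057/4841) = (1216/4841)   [reduce mod 4841]
1216 = 2^6·19; (2/4841) = +1 since 4841 mod 8 = 1, so (1216/4841) = (+1)^6·(19/4841); sign now -1
reciprocity: (19/4841) = +1·(4841/19) since 19 mod 4 = 3, 4841 mod 4 = 1; sign now -1
(4841/19) = (15/19)   [reduce mod 19]
reciprocity: (15/19) = -1·(19/15) since 15 mod 4 = 3, 19 mod 4 = 3; sign now +1
(19/15) = (4/15)   [reduce mod 15]
4 = 2^2·1; (2/15) = +1 since 15 mod 8 = 7, so (4/15) = (+1)^2·(1/15); sign now +1
(1/15) = 1; final value = sign = +1

1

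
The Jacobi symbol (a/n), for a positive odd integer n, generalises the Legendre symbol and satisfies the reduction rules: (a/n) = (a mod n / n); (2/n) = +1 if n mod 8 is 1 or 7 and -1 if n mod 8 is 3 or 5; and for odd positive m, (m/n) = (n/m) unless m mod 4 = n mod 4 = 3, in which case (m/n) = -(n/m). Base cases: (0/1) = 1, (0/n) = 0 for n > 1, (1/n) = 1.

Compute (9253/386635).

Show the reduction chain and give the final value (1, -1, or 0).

reciprocity: (9253/386635) = +1·(386635/9253) since 9253 mod 4 = 1, 386635 mod 4 = 3; sign now +1
(386635/9253) = (7262/9253)   [reduce mod 9253]
7262 = 2^1·3631; (2/9253) = -1 since 9253 mod 8 = 5, so (7262/9253) = (-1)^1·(3631/9253); sign now -1
reciprocity: (3631/9253) = +1·(9253/3631) since 3631 mod 4 = 3, 9253 mod 4 = 1; sign now -1
(9253/3631) = (1991/3631)   [reduce mod 3631]
reciprocity: (1991/3631) = -1·(3631/1991) since 1991 mod 4 = 3, 3631 mod 4 = 3; sign now +1
(3631/1991) = (1640/1991)   [reduce mod 1991]
1640 = 2^3·205; (2/1991) = +1 since 1991 mod 8 = 7, so (1640/1991) = (+1)^3·(205/1991); sign now +1
reciprocity: (205/1991) = +1·(1991/205) since 205 mod 4 = 1, 1991 mod 4 = 3; sign now +1
(1991/205) = (146/205)   [reduce mod 205]
146 = 2^1·73; (2/205) = -1 since 205 mod 8 = 5, so (146/205) = (-1)^1·(73/205); sign now -1
reciprocity: (73/205) = +1·(205/73) since 73 mod 4 = 1, 205 mod 4 = 1; sign now -1
(205/73) = (59/73)   [reduce mod 73]
reciprocity: (59/73) = +1·(73/59) since 59 mod 4 = 3, 73 mod 4 = 1; sign now -1
(73/59) = (14/59)   [reduce mod 59]
14 = 2^1·7; (2/59) = -1 since 59 mod 8 = 3, so (14/59) = (-1)^1·(7/59); sign now +1
reciprocity: (7/59) = -1·(59/7) since 7 mod 4 = 3, 59 mod 4 = 3; sign now -1
(59/7) = (3/7)   [reduce mod 7]
reciprocity: (3/7) = -1·(7/3) since 3 mod 4 = 3, 7 mod 4 = 3; sign now +1
(7/3) = (1/3)   [reduce mod 3]
(1/3) = 1; final value = sign = +1

1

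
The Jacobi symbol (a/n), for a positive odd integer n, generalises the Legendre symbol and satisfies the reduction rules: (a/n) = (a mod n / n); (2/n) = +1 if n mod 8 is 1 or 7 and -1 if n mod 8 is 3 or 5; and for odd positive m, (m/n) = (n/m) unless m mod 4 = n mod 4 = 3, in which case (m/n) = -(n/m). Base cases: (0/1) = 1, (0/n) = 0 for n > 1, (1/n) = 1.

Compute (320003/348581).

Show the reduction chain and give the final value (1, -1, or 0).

reciprocity: (320003/348581) = +1·(348581/320003) since 320003 mod 4 = 3, 348581 mod 4 = 1; sign now +1
(348581/320003) = (28578/320003)   [reduce mod 320003]
28578 = 2^1·14289; (2/320003) = -1 since 320003 mod 8 = 3, so (28578/320003) = (-1)^1·(14289/320003); sign now -1
reciprocity: (14289/320003) = +1·(320003/14289) since 14289 mod 4 = 1, 320003 mod 4 = 3; sign now -1
(320003/14289) = (5645/14289)   [reduce mod 14289]
reciprocity: (5645/14289) = +1·(14289/5645) since 5645 mod 4 = 1, 14289 mod 4 = 1; sign now -1
(14289/5645) = (2999/5645)   [reduce mod 5645]
reciprocity: (2999/5645) = +1·(5645/2999) since 2999 mod 4 = 3, 5645 mod 4 = 1; sign now -1
(5645/2999) = (2646/2999)   [reduce mod 2999]
2646 = 2^1·1323; (2/2999) = +1 since 2999 mod 8 = 7, so (2646/2999) = (+1)^1·(1323/2999); sign now -1
reciprocity: (1323/2999) = -1·(2999/1323) since 1323 mod 4 = 3, 2999 mod 4 = 3; sign now +1
(2999/1323) = (353/1323)   [reduce mod 1323]
reciprocity: (353/1323) = +1·(1323/353) since 353 mod 4 = 1, 1323 mod 4 = 3; sign now +1
(1323/353) = (264/353)   [reduce mod 353]
264 = 2^3·33; (2/353) = +1 since 353 mod 8 = 1, so (264/353) = (+1)^3·(33/353); sign now +1
reciprocity: (33/353) = +1·(353/33) since 33 mod 4 = 1, 353 mod 4 = 1; sign now +1
(353/33) = (23/33)   [reduce mod 33]
reciprocity: (23/33) = +1·(33/23) since 23 mod 4 = 3, 33 mod 4 = 1; sign now +1
(33/23) = (10/23)   [reduce mod 23]
10 = 2^1·5; (2/23) = +1 since 23 mod 8 = 7, so (10/23) = (+1)^1·(5/23); sign now +1
reciprocity: (5/23) = +1·(23/5) since 5 mod 4 = 1, 23 mod 4 = 3; sign now +1
(23/5) = (3/5)   [reduce mod 5]
reciprocity: (3/5) = +1·(5/3) since 3 mod 4 = 3, 5 mod 4 = 1; sign now +1
(5/3) = (2/3)   [reduce mod 3]
2 = 2^1·1; (2/3) = -1 since 3 mod 8 = 3, so (2/3) = (-1)^1·(1/3); sign now -1
(1/3) = 1; final value = sign = -1

-1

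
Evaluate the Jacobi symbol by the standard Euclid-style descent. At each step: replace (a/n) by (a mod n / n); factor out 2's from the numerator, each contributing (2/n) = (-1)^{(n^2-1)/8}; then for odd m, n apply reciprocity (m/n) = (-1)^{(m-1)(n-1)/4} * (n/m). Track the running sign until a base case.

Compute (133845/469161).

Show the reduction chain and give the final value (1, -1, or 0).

reciprocity: (133845/469161) = +1·(469161/133845) since 133845 mod 4 = 1, 469161 mod 4 = 1; sign now +1
(469161/133845) = (67626/133845)   [reduce mod 133845]
67626 = 2^1·33813; (2/133845) = -1 since 133845 mod 8 = 5, so (67626/133845) = (-1)^1·(33813/133845); sign now -1
reciprocity: (33813/133845) = +1·(133845/33813) since 33813 mod 4 = 1, 133845 mod 4 = 1; sign now -1
(133845/33813) = (32406/33813)   [reduce mod 33813]
32406 = 2^1·16203; (2/33813) = -1 since 33813 mod 8 = 5, so (32406/33813) = (-1)^1·(16203/33813); sign now +1
reciprocity: (16203/33813) = +1·(33813/16203) since 16203 mod 4 = 3, 33813 mod 4 = 1; sign now +1
(33813/16203) = (1407/16203)   [reduce mod 16203]
reciprocity: (1407/16203) = -1·(16203/1407) since 1407 mod 4 = 3, 16203 mod 4 = 3; sign now -1
(16203/1407) = (726/1407)   [reduce mod 1407]
726 = 2^1·363; (2/1407) = +1 since 1407 mod 8 = 7, so (726/1407) = (+1)^1·(363/1407); sign now -1
reciprocity: (363/1407) = -1·(1407/363) since 363 mod 4 = 3, 1407 mod 4 = 3; sign now +1
(1407/363) = (318/363)   [reduce mod 363]
318 = 2^1·159; (2/363) = -1 since 363 mod 8 = 3, so (318/363) = (-1)^1·(159/363); sign now -1
reciprocity: (159/363) = -1·(363/159) since 159 mod 4 = 3, 363 mod 4 = 3; sign now +1
(363/159) = (45/159)   [reduce mod 159]
reciprocity: (45/159) = +1·(159/45) since 45 mod 4 = 1, 159 mod 4 = 3; sign now +1
(159/45) = (24/45)   [reduce mod 45]
24 = 2^3·3; (2/45) = -1 since 45 mod 8 = 5, so (24/45) = (-1)^3·(3/45); sign now -1
reciprocity: (3/45) = +1·(45/3) since 3 mod 4 = 3, 45 mod 4 = 1; sign now -1
(45/3) = (0/3)   [reduce mod 3]
(0/3) = 0   [gcd(a, n) > 1]; final value = 0

0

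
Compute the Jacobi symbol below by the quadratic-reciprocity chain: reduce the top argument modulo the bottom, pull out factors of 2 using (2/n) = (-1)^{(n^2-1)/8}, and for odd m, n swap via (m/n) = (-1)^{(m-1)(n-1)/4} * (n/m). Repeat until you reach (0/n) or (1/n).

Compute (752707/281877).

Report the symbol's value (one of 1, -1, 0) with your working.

(752707/281877) = (188953/281877)   [reduce mod 281877]
reciprocity: (188953/281877) = +1·(281877/188953) since 188953 mod 4 = 1, 281877 mod 4 = 1; sign now +1
(281877/188953) = (92924/188953)   [reduce mod 188953]
92924 = 2^2·23231; (2/188953) = +1 since 188953 mod 8 = 1, so (92924/188953) = (+1)^2·(23231/188953); sign now +1
reciprocity: (23231/188953) = +1·(188953/23231) since 23231 mod 4 = 3, 188953 mod 4 = 1; sign now +1
(188953/23231) = (3105/23231)   [reduce mod 23231]
reciprocity: (3105/23231) = +1·(23231/3105) since 3105 mod 4 = 1, 23231 mod 4 = 3; sign now +1
(23231/3105) = (1496/3105)   [reduce mod 3105]
1496 = 2^3·187; (2/3105) = +1 since 3105 mod 8 = 1, so (1496/3105) = (+1)^3·(187/3105); sign now +1
reciprocity: (187/3105) = +1·(3105/187) since 187 mod 4 = 3, 3105 mod 4 = 1; sign now +1
(3105/187) = (113/187)   [reduce mod 187]
reciprocity: (113/187) = +1·(187/113) since 113 mod 4 = 1, 187 mod 4 = 3; sign now +1
(187/113) = (74/113)   [reduce mod 113]
74 = 2^1·37; (2/113) = +1 since 113 mod 8 = 1, so (74/113) = (+1)^1·(37/113); sign now +1
reciprocity: (37/113) = +1·(113/37) since 37 mod 4 = 1, 113 mod 4 = 1; sign now +1
(113/37) = (2/37)   [reduce mod 37]
2 = 2^1·1; (2/37) = -1 since 37 mod 8 = 5, so (2/37) = (-1)^1·(1/37); sign now -1
(1/37) = 1; final value = sign = -1

-1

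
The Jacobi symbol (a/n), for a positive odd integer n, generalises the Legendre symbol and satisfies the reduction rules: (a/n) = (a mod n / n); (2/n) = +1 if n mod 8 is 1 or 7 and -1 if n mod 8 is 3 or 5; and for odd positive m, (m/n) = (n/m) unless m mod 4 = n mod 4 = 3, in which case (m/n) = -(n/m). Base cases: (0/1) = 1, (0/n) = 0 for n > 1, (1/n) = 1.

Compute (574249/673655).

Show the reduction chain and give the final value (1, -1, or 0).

1

reciprocity: (574249/673655) = +1·(673655/574249) since 574249 mod 4 = 1, 673655 mod 4 = 3; sign now +1
(673655/574249) = (99406/574249)   [reduce mod 574249]
99406 = 2^1·49703; (2/574249) = +1 since 574249 mod 8 = 1, so (99406/574249) = (+1)^1·(49703/574249); sign now +1
reciprocity: (49703/574249) = +1·(574249/49703) since 49703 mod 4 = 3, 574249 mod 4 = 1; sign now +1
(574249/49703) = (27516/49703)   [reduce mod 49703]
27516 = 2^2·6879; (2/49703) = +1 since 49703 mod 8 = 7, so (27516/49703) = (+1)^2·(6879/49703); sign now +1
reciprocity: (6879/49703) = -1·(49703/6879) since 6879 mod 4 = 3, 49703 mod 4 = 3; sign now -1
(49703/6879) = (1550/6879)   [reduce mod 6879]
1550 = 2^1·775; (2/6879) = +1 since 6879 mod 8 = 7, so (1550/6879) = (+1)^1·(775/6879); sign now -1
reciprocity: (775/6879) = -1·(6879/775) since 775 mod 4 = 3, 6879 mod 4 = 3; sign now +1
(6879/775) = (679/775)   [reduce mod 775]
reciprocity: (679/775) = -1·(775/679) since 679 mod 4 = 3, 775 mod 4 = 3; sign now -1
(775/679) = (96/679)   [reduce mod 679]
96 = 2^5·3; (2/679) = +1 since 679 mod 8 = 7, so (96/679) = (+1)^5·(3/679); sign now -1
reciprocity: (3/679) = -1·(679/3) since 3 mod 4 = 3, 679 mod 4 = 3; sign now +1
(679/3) = (1/3)   [reduce mod 3]
(1/3) = 1; final value = sign = +1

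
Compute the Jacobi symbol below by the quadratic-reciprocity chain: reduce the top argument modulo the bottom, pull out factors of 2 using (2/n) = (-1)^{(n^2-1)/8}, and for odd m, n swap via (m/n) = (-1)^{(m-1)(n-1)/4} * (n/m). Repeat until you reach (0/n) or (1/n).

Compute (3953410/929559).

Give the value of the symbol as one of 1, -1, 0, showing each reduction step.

1

(3953410/929559): 3953410 mod 929559 = 235174, so (3953410/929559) = (235174/929559)
factor out 2^1: 235174 = 2^1·117587; with 929559 mod 8 = 7, (2/929559) = +1; sign now +1; continue with (117587/929559)
flip (117587/929559) -> (929559/117587): both odd, 117587 mod 4 = 3, 929559 mod 4 = 3, so the flip contributes -1; sign now -1
(929559/117587): 929559 mod 117587 = 106450, so (929559/117587) = (106450/117587)
factor out 2^1: 106450 = 2^1·53225; with 117587 mod 8 = 3, (2/117587) = -1; sign now +1; continue with (53225/117587)
flip (53225/117587) -> (117587/53225): both odd, 53225 mod 4 = 1, 117587 mod 4 = 3, so the flip contributes +1; sign now +1
(117587/53225): 117587 mod 53225 = 11137, so (117587/53225) = (11137/53225)
flip (11137/53225) -> (53225/11137): both odd, 11137 mod 4 = 1, 53225 mod 4 = 1, so the flip contributes +1; sign now +1
(53225/11137): 53225 mod 11137 = 8677, so (53225/11137) = (8677/11137)
flip (8677/11137) -> (11137/8677): both odd, 8677 mod 4 = 1, 11137 mod 4 = 1, so the flip contributes +1; sign now +1
(11137/8677): 11137 mod 8677 = 2460, so (11137/8677) = (2460/8677)
factor out 2^2: 2460 = 2^2·615; with 8677 mod 8 = 5, (2/8677) = -1; sign now +1; continue with (615/8677)
flip (615/8677) -> (8677/615): both odd, 615 mod 4 = 3, 8677 mod 4 = 1, so the flip contributes +1; sign now +1
(8677/615): 8677 mod 615 = 67, so (8677/615) = (67/615)
flip (67/615) -> (615/67): both odd, 67 mod 4 = 3, 615 mod 4 = 3, so the flip contributes -1; sign now -1
(615/67): 615 mod 67 = 12, so (615/67) = (12/67)
factor out 2^2: 12 = 2^2·3; with 67 mod 8 = 3, (2/67) = -1; sign now -1; continue with (3/67)
flip (3/67) -> (67/3): both odd, 3 mod 4 = 3, 67 mod 4 = 3, so the flip contributes -1; sign now +1
(67/3): 67 mod 3 = 1, so (67/3) = (1/3)
reached (1/3) = 1, so the symbol is +1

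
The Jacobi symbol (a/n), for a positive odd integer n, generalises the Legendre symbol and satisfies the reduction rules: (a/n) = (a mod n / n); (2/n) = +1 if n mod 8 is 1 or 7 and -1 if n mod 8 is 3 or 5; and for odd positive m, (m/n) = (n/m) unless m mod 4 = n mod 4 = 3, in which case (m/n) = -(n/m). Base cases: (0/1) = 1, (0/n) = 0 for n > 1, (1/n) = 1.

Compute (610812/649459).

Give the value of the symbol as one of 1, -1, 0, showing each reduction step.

610812 = 2^2·152703; (2/649459) = -1 since 649459 mod 8 = 3, so (610812/649459) = (-1)^2·(152703/649459); sign now +1
reciprocity: (152703/649459) = -1·(649459/152703) since 152703 mod 4 = 3, 649459 mod 4 = 3; sign now -1
(649459/152703) = (38647/152703)   [reduce mod 152703]
reciprocity: (38647/152703) = -1·(152703/38647) since 38647 mod 4 = 3, 152703 mod 4 = 3; sign now +1
(152703/38647) = (36762/38647)   [reduce mod 38647]
36762 = 2^1·18381; (2/38647) = +1 since 38647 mod 8 = 7, so (36762/38647) = (+1)^1·(18381/38647); sign now +1
reciprocity: (18381/38647) = +1·(38647/18381) since 18381 mod 4 = 1, 38647 mod 4 = 3; sign now +1
(38647/18381) = (1885/18381)   [reduce mod 18381]
reciprocity: (1885/18381) = +1·(18381/1885) since 1885 mod 4 = 1, 18381 mod 4 = 1; sign now +1
(18381/1885) = (1416/1885)   [reduce mod 1885]
1416 = 2^3·177; (2/1885) = -1 since 1885 mod 8 = 5, so (1416/1885) = (-1)^3·(177/1885); sign now -1
reciprocity: (177/1885) = +1·(1885/177) since 177 mod 4 = 1, 1885 mod 4 = 1; sign now -1
(1885/177) = (115/177)   [reduce mod 177]
reciprocity: (115/177) = +1·(177/115) since 115 mod 4 = 3, 177 mod 4 = 1; sign now -1
(177/115) = (62/115)   [reduce mod 115]
62 = 2^1·31; (2/115) = -1 since 115 mod 8 = 3, so (62/115) = (-1)^1·(31/115); sign now +1
reciprocity: (31/115) = -1·(115/31) since 31 mod 4 = 3, 115 mod 4 = 3; sign now -1
(115/31) = (22/31)   [reduce mod 31]
22 = 2^1·11; (2/31) = +1 since 31 mod 8 = 7, so (22/31) = (+1)^1·(11/31); sign now -1
reciprocity: (11/31) = -1·(31/11) since 11 mod 4 = 3, 31 mod 4 = 3; sign now +1
(31/11) = (9/11)   [reduce mod 11]
reciprocity: (9/11) = +1·(11/9) since 9 mod 4 = 1, 11 mod 4 = 3; sign now +1
(11/9) = (2/9)   [reduce mod 9]
2 = 2^1·1; (2/9) = +1 since 9 mod 8 = 1, so (2/9) = (+1)^1·(1/9); sign now +1
(1/9) = 1; final value = sign = +1

1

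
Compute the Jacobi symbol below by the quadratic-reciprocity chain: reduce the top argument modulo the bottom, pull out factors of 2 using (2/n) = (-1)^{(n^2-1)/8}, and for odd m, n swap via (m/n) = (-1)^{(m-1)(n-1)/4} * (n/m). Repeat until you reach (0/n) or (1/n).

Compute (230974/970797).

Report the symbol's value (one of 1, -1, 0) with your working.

1

factor out 2^1: 230974 = 2^1·115487; with 970797 mod 8 = 5, (2/970797) = -1; sign now -1; continue with (115487/970797)
flip (115487/970797) -> (970797/115487): both odd, 115487 mod 4 = 3, 970797 mod 4 = 1, so the flip contributes +1; sign now -1
(970797/115487): 970797 mod 115487 = 46901, so (970797/115487) = (46901/115487)
flip (46901/115487) -> (115487/46901): both odd, 46901 mod 4 = 1, 115487 mod 4 = 3, so the flip contributes +1; sign now -1
(115487/46901): 115487 mod 46901 = 21685, so (115487/46901) = (21685/46901)
flip (21685/46901) -> (46901/21685): both odd, 21685 mod 4 = 1, 46901 mod 4 = 1, so the flip contributes +1; sign now -1
(46901/21685): 46901 mod 21685 = 3531, so (46901/21685) = (3531/21685)
flip (3531/21685) -> (21685/3531): both odd, 3531 mod 4 = 3, 21685 mod 4 = 1, so the flip contributes +1; sign now -1
(21685/3531): 21685 mod 3531 = 499, so (21685/3531) = (499/3531)
flip (499/3531) -> (3531/499): both odd, 499 mod 4 = 3, 3531 mod 4 = 3, so the flip contributes -1; sign now +1
(3531/499): 3531 mod 499 = 38, so (3531/499) = (38/499)
factor out 2^1: 38 = 2^1·19; with 499 mod 8 = 3, (2/499) = -1; sign now -1; continue with (19/499)
flip (19/499) -> (499/19): both odd, 19 mod 4 = 3, 499 mod 4 = 3, so the flip contributes -1; sign now +1
(499/19): 499 mod 19 = 5, so (499/19) = (5/19)
flip (5/19) -> (19/5): both odd, 5 mod 4 = 1, 19 mod 4 = 3, so the flip contributes +1; sign now +1
(19/5): 19 mod 5 = 4, so (19/5) = (4/5)
factor out 2^2: 4 = 2^2·1; with 5 mod 8 = 5, (2/5) = -1; sign now +1; continue with (1/5)
reached (1/5) = 1, so the symbol is +1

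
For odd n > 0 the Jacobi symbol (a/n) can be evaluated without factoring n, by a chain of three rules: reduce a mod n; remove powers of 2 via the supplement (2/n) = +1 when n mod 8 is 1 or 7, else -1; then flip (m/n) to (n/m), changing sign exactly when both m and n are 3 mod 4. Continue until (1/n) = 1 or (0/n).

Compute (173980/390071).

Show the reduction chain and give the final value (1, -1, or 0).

-1

factor out 2^2: 173980 = 2^2·43495; with 390071 mod 8 = 7, (2/390071) = +1; sign now +1; continue with (43495/390071)
flip (43495/390071) -> (390071/43495): both odd, 43495 mod 4 = 3, 390071 mod 4 = 3, so the flip contributes -1; sign now -1
(390071/43495): 390071 mod 43495 = 42111, so (390071/43495) = (42111/43495)
flip (42111/43495) -> (43495/42111): both odd, 42111 mod 4 = 3, 43495 mod 4 = 3, so the flip contributes -1; sign now +1
(43495/42111): 43495 mod 42111 = 1384, so (43495/42111) = (1384/42111)
factor out 2^3: 1384 = 2^3·173; with 42111 mod 8 = 7, (2/42111) = +1; sign now +1; continue with (173/42111)
flip (173/42111) -> (42111/173): both odd, 173 mod 4 = 1, 42111 mod 4 = 3, so the flip contributes +1; sign now +1
(42111/173): 42111 mod 173 = 72, so (42111/173) = (72/173)
factor out 2^3: 72 = 2^3·9; with 173 mod 8 = 5, (2/173) = -1; sign now -1; continue with (9/173)
flip (9/173) -> (173/9): both odd, 9 mod 4 = 1, 173 mod 4 = 1, so the flip contributes +1; sign now -1
(173/9): 173 mod 9 = 2, so (173/9) = (2/9)
factor out 2^1: 2 = 2^1·1; with 9 mod 8 = 1, (2/9) = +1; sign now -1; continue with (1/9)
reached (1/9) = 1, so the symbol is -1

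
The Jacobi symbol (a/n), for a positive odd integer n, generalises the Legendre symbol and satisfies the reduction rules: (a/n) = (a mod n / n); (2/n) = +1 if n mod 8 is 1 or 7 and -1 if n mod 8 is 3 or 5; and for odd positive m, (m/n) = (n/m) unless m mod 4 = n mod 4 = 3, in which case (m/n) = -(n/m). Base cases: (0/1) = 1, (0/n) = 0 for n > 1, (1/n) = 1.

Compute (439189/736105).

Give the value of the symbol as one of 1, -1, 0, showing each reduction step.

1

reciprocity: (439189/736105) = +1·(736105/439189) since 439189 mod 4 = 1, 736105 mod 4 = 1; sign now +1
(736105/439189) = (296916/439189)   [reduce mod 439189]
296916 = 2^2·74229; (2/439189) = -1 since 439189 mod 8 = 5, so (296916/439189) = (-1)^2·(74229/439189); sign now +1
reciprocity: (74229/439189) = +1·(439189/74229) since 74229 mod 4 = 1, 439189 mod 4 = 1; sign now +1
(439189/74229) = (68044/74229)   [reduce mod 74229]
68044 = 2^2·17011; (2/74229) = -1 since 74229 mod 8 = 5, so (68044/74229) = (-1)^2·(17011/74229); sign now +1
reciprocity: (17011/74229) = +1·(74229/17011) since 17011 mod 4 = 3, 74229 mod 4 = 1; sign now +1
(74229/17011) = (6185/17011)   [reduce mod 17011]
reciprocity: (6185/17011) = +1·(17011/6185) since 6185 mod 4 = 1, 17011 mod 4 = 3; sign now +1
(17011/6185) = (4641/6185)   [reduce mod 6185]
reciprocity: (4641/6185) = +1·(6185/4641) since 4641 mod 4 = 1, 6185 mod 4 = 1; sign now +1
(6185/4641) = (1544/4641)   [reduce mod 4641]
1544 = 2^3·193; (2/4641) = +1 since 4641 mod 8 = 1, so (1544/4641) = (+1)^3·(193/4641); sign now +1
reciprocity: (193/4641) = +1·(4641/193) since 193 mod 4 = 1, 4641 mod 4 = 1; sign now +1
(4641/193) = (9/193)   [reduce mod 193]
reciprocity: (9/193) = +1·(193/9) since 9 mod 4 = 1, 193 mod 4 = 1; sign now +1
(193/9) = (4/9)   [reduce mod 9]
4 = 2^2·1; (2/9) = +1 since 9 mod 8 = 1, so (4/9) = (+1)^2·(1/9); sign now +1
(1/9) = 1; final value = sign = +1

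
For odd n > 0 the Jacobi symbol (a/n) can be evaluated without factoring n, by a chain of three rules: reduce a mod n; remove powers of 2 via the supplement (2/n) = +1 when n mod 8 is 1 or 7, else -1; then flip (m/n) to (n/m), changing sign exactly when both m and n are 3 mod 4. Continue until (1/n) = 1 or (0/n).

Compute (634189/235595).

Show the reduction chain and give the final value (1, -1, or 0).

1

(634189/235595) = (162999/235595)   [reduce mod 235595]
reciprocity: (162999/235595) = -1·(235595/162999) since 162999 mod 4 = 3, 235595 mod 4 = 3; sign now -1
(235595/162999) = (72596/162999)   [reduce mod 162999]
72596 = 2^2·18149; (2/162999) = +1 since 162999 mod 8 = 7, so (72596/162999) = (+1)^2·(18149/162999); sign now -1
reciprocity: (18149/162999) = +1·(162999/18149) since 18149 mod 4 = 1, 162999 mod 4 = 3; sign now -1
(162999/18149) = (17807/18149)   [reduce mod 18149]
reciprocity: (17807/18149) = +1·(18149/17807) since 17807 mod 4 = 3, 18149 mod 4 = 1; sign now -1
(18149/17807) = (342/17807)   [reduce mod 17807]
342 = 2^1·171; (2/17807) = +1 since 17807 mod 8 = 7, so (342/17807) = (+1)^1·(171/17807); sign now -1
reciprocity: (171/17807) = -1·(17807/171) since 171 mod 4 = 3, 17807 mod 4 = 3; sign now +1
(17807/171) = (23/171)   [reduce mod 171]
reciprocity: (23/171) = -1·(171/23) since 23 mod 4 = 3, 171 mod 4 = 3; sign now -1
(171/23) = (10/23)   [reduce mod 23]
10 = 2^1·5; (2/23) = +1 since 23 mod 8 = 7, so (10/23) = (+1)^1·(5/23); sign now -1
reciprocity: (5/23) = +1·(23/5) since 5 mod 4 = 1, 23 mod 4 = 3; sign now -1
(23/5) = (3/5)   [reduce mod 5]
reciprocity: (3/5) = +1·(5/3) since 3 mod 4 = 3, 5 mod 4 = 1; sign now -1
(5/3) = (2/3)   [reduce mod 3]
2 = 2^1·1; (2/3) = -1 since 3 mod 8 = 3, so (2/3) = (-1)^1·(1/3); sign now +1
(1/3) = 1; final value = sign = +1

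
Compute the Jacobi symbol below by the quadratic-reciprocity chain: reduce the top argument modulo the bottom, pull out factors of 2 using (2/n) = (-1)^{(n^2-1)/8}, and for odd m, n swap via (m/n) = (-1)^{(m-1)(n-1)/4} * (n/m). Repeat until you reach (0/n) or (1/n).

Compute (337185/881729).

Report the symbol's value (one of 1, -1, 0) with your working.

1

reciprocity: (337185/881729) = +1·(881729/337185) since 337185 mod 4 = 1, 881729 mod 4 = 1; sign now +1
(881729/337185) = (207359/337185)   [reduce mod 337185]
reciprocity: (207359/337185) = +1·(337185/207359) since 207359 mod 4 = 3, 337185 mod 4 = 1; sign now +1
(337185/207359) = (129826/207359)   [reduce mod 207359]
129826 = 2^1·64913; (2/207359) = +1 since 207359 mod 8 = 7, so (129826/207359) = (+1)^1·(64913/207359); sign now +1
reciprocity: (64913/207359) = +1·(207359/64913) since 64913 mod 4 = 1, 207359 mod 4 = 3; sign now +1
(207359/64913) = (12620/64913)   [reduce mod 64913]
12620 = 2^2·3155; (2/64913) = +1 since 64913 mod 8 = 1, so (12620/64913) = (+1)^2·(3155/64913); sign now +1
reciprocity: (3155/64913) = +1·(64913/3155) since 3155 mod 4 = 3, 64913 mod 4 = 1; sign now +1
(64913/3155) = (1813/3155)   [reduce mod 3155]
reciprocity: (1813/3155) = +1·(3155/1813) since 1813 mod 4 = 1, 3155 mod 4 = 3; sign now +1
(3155/1813) = (1342/1813)   [reduce mod 1813]
1342 = 2^1·671; (2/1813) = -1 since 1813 mod 8 = 5, so (1342/1813) = (-1)^1·(671/1813); sign now -1
reciprocity: (671/1813) = +1·(1813/671) since 671 mod 4 = 3, 1813 mod 4 = 1; sign now -1
(1813/671) = (471/671)   [reduce mod 671]
reciprocity: (471/671) = -1·(671/471) since 471 mod 4 = 3, 671 mod 4 = 3; sign now +1
(671/471) = (200/471)   [reduce mod 471]
200 = 2^3·25; (2/471) = +1 since 471 mod 8 = 7, so (200/471) = (+1)^3·(25/471); sign now +1
reciprocity: (25/471) = +1·(471/25) since 25 mod 4 = 1, 471 mod 4 = 3; sign now +1
(471/25) = (21/25)   [reduce mod 25]
reciprocity: (21/25) = +1·(25/21) since 21 mod 4 = 1, 25 mod 4 = 1; sign now +1
(25/21) = (4/21)   [reduce mod 21]
4 = 2^2·1; (2/21) = -1 since 21 mod 8 = 5, so (4/21) = (-1)^2·(1/21); sign now +1
(1/21) = 1; final value = sign = +1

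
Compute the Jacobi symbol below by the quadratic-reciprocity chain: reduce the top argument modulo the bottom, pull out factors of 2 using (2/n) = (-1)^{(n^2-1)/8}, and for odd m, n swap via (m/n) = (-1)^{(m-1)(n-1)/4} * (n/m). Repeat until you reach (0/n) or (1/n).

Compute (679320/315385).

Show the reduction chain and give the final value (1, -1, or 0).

(679320/315385): 679320 mod 315385 = 48550, so (679320/315385) = (48550/315385)
factor out 2^1: 48550 = 2^1·24275; with 315385 mod 8 = 1, (2/315385) = +1; sign now +1; continue with (24275/315385)
flip (24275/315385) -> (315385/24275): both odd, 24275 mod 4 = 3, 315385 mod 4 = 1, so the flip contributes +1; sign now +1
(315385/24275): 315385 mod 24275 = 24085, so (315385/24275) = (24085/24275)
flip (24085/24275) -> (24275/24085): both odd, 24085 mod 4 = 1, 24275 mod 4 = 3, so the flip contributes +1; sign now +1
(24275/24085): 24275 mod 24085 = 190, so (24275/24085) = (190/24085)
factor out 2^1: 190 = 2^1·95; with 24085 mod 8 = 5, (2/24085) = -1; sign now -1; continue with (95/24085)
flip (95/24085) -> (24085/95): both odd, 95 mod 4 = 3, 24085 mod 4 = 1, so the flip contributes +1; sign now -1
(24085/95): 24085 mod 95 = 50, so (24085/95) = (50/95)
factor out 2^1: 50 = 2^1·25; with 95 mod 8 = 7, (2/95) = +1; sign now -1; continue with (25/95)
flip (25/95) -> (95/25): both odd, 25 mod 4 = 1, 95 mod 4 = 3, so the flip contributes +1; sign now -1
(95/25): 95 mod 25 = 20, so (95/25) = (20/25)
factor out 2^2: 20 = 2^2·5; with 25 mod 8 = 1, (2/25) = +1; sign now -1; continue with (5/25)
flip (5/25) -> (25/5): both odd, 5 mod 4 = 1, 25 mod 4 = 1, so the flip contributes +1; sign now -1
(25/5): 25 mod 5 = 0, so (25/5) = (0/5)
reached (0/5); gcd(a, n) > 1, so (0/5) = 0 and the symbol is 0

0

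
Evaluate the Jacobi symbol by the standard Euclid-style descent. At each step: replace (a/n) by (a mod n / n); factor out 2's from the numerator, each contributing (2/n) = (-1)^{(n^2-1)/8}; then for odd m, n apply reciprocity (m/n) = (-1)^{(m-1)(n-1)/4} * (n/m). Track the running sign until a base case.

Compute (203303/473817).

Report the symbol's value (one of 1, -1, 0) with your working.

-1

flip (203303/473817) -> (473817/203303): both odd, 203303 mod 4 = 3, 473817 mod 4 = 1, so the flip contributes +1; sign now +1
(473817/203303): 473817 mod 203303 = 67211, so (473817/203303) = (67211/203303)
flip (67211/203303) -> (203303/67211): both odd, 67211 mod 4 = 3, 203303 mod 4 = 3, so the flip contributes -1; sign now -1
(203303/67211): 203303 mod 67211 = 1670, so (203303/67211) = (1670/67211)
factor out 2^1: 1670 = 2^1·835; with 67211 mod 8 = 3, (2/67211) = -1; sign now +1; continue with (835/67211)
flip (835/67211) -> (67211/835): both odd, 835 mod 4 = 3, 67211 mod 4 = 3, so the flip contributes -1; sign now -1
(67211/835): 67211 mod 835 = 411, so (67211/835) = (411/835)
flip (411/835) -> (835/411): both odd, 411 mod 4 = 3, 835 mod 4 = 3, so the flip contributes -1; sign now +1
(835/411): 835 mod 411 = 13, so (835/411) = (13/411)
flip (13/411) -> (411/13): both odd, 13 mod 4 = 1, 411 mod 4 = 3, so the flip contributes +1; sign now +1
(411/13): 411 mod 13 = 8, so (411/13) = (8/13)
factor out 2^3: 8 = 2^3·1; with 13 mod 8 = 5, (2/13) = -1; sign now -1; continue with (1/13)
reached (1/13) = 1, so the symbol is -1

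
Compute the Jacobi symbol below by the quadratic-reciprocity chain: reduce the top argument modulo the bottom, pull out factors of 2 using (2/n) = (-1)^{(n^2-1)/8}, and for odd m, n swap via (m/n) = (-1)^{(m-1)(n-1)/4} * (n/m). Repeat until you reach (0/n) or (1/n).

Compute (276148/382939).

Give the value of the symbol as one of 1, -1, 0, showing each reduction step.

276148 = 2^2·69037; (2/382939) = -1 since 382939 mod 8 = 3, so (276148/382939) = (-1)^2·(69037/382939); sign now +1
reciprocity: (69037/382939) = +1·(382939/69037) since 69037 mod 4 = 1, 382939 mod 4 = 3; sign now +1
(382939/69037) = (37754/69037)   [reduce mod 69037]
37754 = 2^1·18877; (2/69037) = -1 since 69037 mod 8 = 5, so (37754/69037) = (-1)^1·(18877/69037); sign now -1
reciprocity: (18877/69037) = +1·(69037/18877) since 18877 mod 4 = 1, 69037 mod 4 = 1; sign now -1
(69037/18877) = (12406/18877)   [reduce mod 18877]
12406 = 2^1·6203; (2/18877) = -1 since 18877 mod 8 = 5, so (12406/18877) = (-1)^1·(6203/18877); sign now +1
reciprocity: (6203/18877) = +1·(18877/6203) since 6203 mod 4 = 3, 18877 mod 4 = 1; sign now +1
(18877/6203) = (268/6203)   [reduce mod 6203]
268 = 2^2·67; (2/6203) = -1 since 6203 mod 8 = 3, so (268/6203) = (-1)^2·(67/6203); sign now +1
reciprocity: (67/6203) = -1·(6203/67) since 67 mod 4 = 3, 6203 mod 4 = 3; sign now -1
(6203/67) = (39/67)   [reduce mod 67]
reciprocity: (39/67) = -1·(67/39) since 39 mod 4 = 3, 67 mod 4 = 3; sign now +1
(67/39) = (28/39)   [reduce mod 39]
28 = 2^2·7; (2/39) = +1 since 39 mod 8 = 7, so (28/39) = (+1)^2·(7/39); sign now +1
reciprocity: (7/39) = -1·(39/7) since 7 mod 4 = 3, 39 mod 4 = 3; sign now -1
(39/7) = (4/7)   [reduce mod 7]
4 = 2^2·1; (2/7) = +1 since 7 mod 8 = 7, so (4/7) = (+1)^2·(1/7); sign now -1
(1/7) = 1; final value = sign = -1

-1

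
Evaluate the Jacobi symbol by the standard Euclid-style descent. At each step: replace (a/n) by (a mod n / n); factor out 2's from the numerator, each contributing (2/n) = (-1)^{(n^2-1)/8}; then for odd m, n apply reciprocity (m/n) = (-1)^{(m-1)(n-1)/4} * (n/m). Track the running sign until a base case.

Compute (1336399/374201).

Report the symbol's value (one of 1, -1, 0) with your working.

(1336399/374201) = (213796/374201)   [reduce mod 374201]
213796 = 2^2·53449; (2/374201) = +1 since 374201 mod 8 = 1, so (213796/374201) = (+1)^2·(53449/374201); sign now +1
reciprocity: (53449/374201) = +1·(374201/53449) since 53449 mod 4 = 1, 374201 mod 4 = 1; sign now +1
(374201/53449) = (58/53449)   [reduce mod 53449]
58 = 2^1·29; (2/53449) = +1 since 53449 mod 8 = 1, so (58/53449) = (+1)^1·(29/53449); sign now +1
reciprocity: (29/53449) = +1·(53449/29) since 29 mod 4 = 1, 53449 mod 4 = 1; sign now +1
(53449/29) = (2/29)   [reduce mod 29]
2 = 2^1·1; (2/29) = -1 since 29 mod 8 = 5, so (2/29) = (-1)^1·(1/29); sign now -1
(1/29) = 1; final value = sign = -1

-1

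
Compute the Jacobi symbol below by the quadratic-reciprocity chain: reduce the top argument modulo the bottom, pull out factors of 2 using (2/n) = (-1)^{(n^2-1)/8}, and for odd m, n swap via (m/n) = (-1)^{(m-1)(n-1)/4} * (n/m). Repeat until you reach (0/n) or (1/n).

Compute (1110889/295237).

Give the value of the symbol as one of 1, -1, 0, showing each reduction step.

(1110889/295237): 1110889 mod 295237 = 225178, so (1110889/295237) = (225178/295237)
factor out 2^1: 225178 = 2^1·112589; with 295237 mod 8 = 5, (2/295237) = -1; sign now -1; continue with (112589/295237)
flip (112589/295237) -> (295237/112589): both odd, 112589 mod 4 = 1, 295237 mod 4 = 1, so the flip contributes +1; sign now -1
(295237/112589): 295237 mod 112589 = 70059, so (295237/112589) = (70059/112589)
flip (70059/112589) -> (112589/70059): both odd, 70059 mod 4 = 3, 112589 mod 4 = 1, so the flip contributes +1; sign now -1
(112589/70059): 112589 mod 70059 = 42530, so (112589/70059) = (42530/70059)
factor out 2^1: 42530 = 2^1·21265; with 70059 mod 8 = 3, (2/70059) = -1; sign now +1; continue with (21265/70059)
flip (21265/70059) -> (70059/21265): both odd, 21265 mod 4 = 1, 70059 mod 4 = 3, so the flip contributes +1; sign now +1
(70059/21265): 70059 mod 21265 = 6264, so (70059/21265) = (6264/21265)
factor out 2^3: 6264 = 2^3·783; with 21265 mod 8 = 1, (2/21265) = +1; sign now +1; continue with (783/21265)
flip (783/21265) -> (21265/783): both odd, 783 mod 4 = 3, 21265 mod 4 = 1, so the flip contributes +1; sign now +1
(21265/783): 21265 mod 783 = 124, so (21265/783) = (124/783)
factor out 2^2: 124 = 2^2·31; with 783 mod 8 = 7, (2/783) = +1; sign now +1; continue with (31/783)
flip (31/783) -> (783/31): both odd, 31 mod 4 = 3, 783 mod 4 = 3, so the flip contributes -1; sign now -1
(783/31): 783 mod 31 = 8, so (783/31) = (8/31)
factor out 2^3: 8 = 2^3·1; with 31 mod 8 = 7, (2/31) = +1; sign now -1; continue with (1/31)
reached (1/31) = 1, so the symbol is -1

-1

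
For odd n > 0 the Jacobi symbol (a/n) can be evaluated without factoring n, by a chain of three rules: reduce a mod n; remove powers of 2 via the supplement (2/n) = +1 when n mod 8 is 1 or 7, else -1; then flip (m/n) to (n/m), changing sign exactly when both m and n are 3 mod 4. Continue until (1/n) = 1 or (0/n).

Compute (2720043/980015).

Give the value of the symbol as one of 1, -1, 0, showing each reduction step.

-1

(2720043/980015): 2720043 mod 980015 = 760013, so (2720043/980015) = (760013/980015)
flip (760013/980015) -> (980015/760013): both odd, 760013 mod 4 = 1, 980015 mod 4 = 3, so the flip contributes +1; sign now +1
(980015/760013): 980015 mod 760013 = 220002, so (980015/760013) = (220002/760013)
factor out 2^1: 220002 = 2^1·110001; with 760013 mod 8 = 5, (2/760013) = -1; sign now -1; continue with (110001/760013)
flip (110001/760013) -> (760013/110001): both odd, 110001 mod 4 = 1, 760013 mod 4 = 1, so the flip contributes +1; sign now -1
(760013/110001): 760013 mod 110001 = 100007, so (760013/110001) = (100007/110001)
flip (100007/110001) -> (110001/100007): both odd, 100007 mod 4 = 3, 110001 mod 4 = 1, so the flip contributes +1; sign now -1
(110001/100007): 110001 mod 100007 = 9994, so (110001/100007) = (9994/100007)
factor out 2^1: 9994 = 2^1·4997; with 100007 mod 8 = 7, (2/100007) = +1; sign now -1; continue with (4997/100007)
flip (4997/100007) -> (100007/4997): both odd, 4997 mod 4 = 1, 100007 mod 4 = 3, so the flip contributes +1; sign now -1
(100007/4997): 100007 mod 4997 = 67, so (100007/4997) = (67/4997)
flip (67/4997) -> (4997/67): both odd, 67 mod 4 = 3, 4997 mod 4 = 1, so the flip contributes +1; sign now -1
(4997/67): 4997 mod 67 = 39, so (4997/67) = (39/67)
flip (39/67) -> (67/39): both odd, 39 mod 4 = 3, 67 mod 4 = 3, so the flip contributes -1; sign now +1
(67/39): 67 mod 39 = 28, so (67/39) = (28/39)
factor out 2^2: 28 = 2^2·7; with 39 mod 8 = 7, (2/39) = +1; sign now +1; continue with (7/39)
flip (7/39) -> (39/7): both odd, 7 mod 4 = 3, 39 mod 4 = 3, so the flip contributes -1; sign now -1
(39/7): 39 mod 7 = 4, so (39/7) = (4/7)
factor out 2^2: 4 = 2^2·1; with 7 mod 8 = 7, (2/7) = +1; sign now -1; continue with (1/7)
reached (1/7) = 1, so the symbol is -1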